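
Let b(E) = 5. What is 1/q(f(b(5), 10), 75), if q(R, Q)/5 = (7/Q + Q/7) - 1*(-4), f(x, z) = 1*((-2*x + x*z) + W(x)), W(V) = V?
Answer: 105/7774 ≈ 0.013507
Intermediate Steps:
f(x, z) = -x + x*z (f(x, z) = 1*((-2*x + x*z) + x) = 1*(-x + x*z) = -x + x*z)
q(R, Q) = 20 + 35/Q + 5*Q/7 (q(R, Q) = 5*((7/Q + Q/7) - 1*(-4)) = 5*((7/Q + Q*(1/7)) + 4) = 5*((7/Q + Q/7) + 4) = 5*(4 + 7/Q + Q/7) = 20 + 35/Q + 5*Q/7)
1/q(f(b(5), 10), 75) = 1/(20 + 35/75 + (5/7)*75) = 1/(20 + 35*(1/75) + 375/7) = 1/(20 + 7/15 + 375/7) = 1/(7774/105) = 105/7774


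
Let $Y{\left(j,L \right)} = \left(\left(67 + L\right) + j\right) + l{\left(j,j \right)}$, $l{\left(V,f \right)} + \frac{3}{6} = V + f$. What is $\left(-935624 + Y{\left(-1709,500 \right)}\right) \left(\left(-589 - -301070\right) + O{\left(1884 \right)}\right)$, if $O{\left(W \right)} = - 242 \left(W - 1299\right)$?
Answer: $- \frac{298811318159}{2} \approx -1.4941 \cdot 10^{11}$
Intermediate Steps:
$l{\left(V,f \right)} = - \frac{1}{2} + V + f$ ($l{\left(V,f \right)} = - \frac{1}{2} + \left(V + f\right) = - \frac{1}{2} + V + f$)
$O{\left(W \right)} = 314358 - 242 W$ ($O{\left(W \right)} = - 242 \left(-1299 + W\right) = 314358 - 242 W$)
$Y{\left(j,L \right)} = \frac{133}{2} + L + 3 j$ ($Y{\left(j,L \right)} = \left(\left(67 + L\right) + j\right) + \left(- \frac{1}{2} + j + j\right) = \left(67 + L + j\right) + \left(- \frac{1}{2} + 2 j\right) = \frac{133}{2} + L + 3 j$)
$\left(-935624 + Y{\left(-1709,500 \right)}\right) \left(\left(-589 - -301070\right) + O{\left(1884 \right)}\right) = \left(-935624 + \left(\frac{133}{2} + 500 + 3 \left(-1709\right)\right)\right) \left(\left(-589 - -301070\right) + \left(314358 - 455928\right)\right) = \left(-935624 + \left(\frac{133}{2} + 500 - 5127\right)\right) \left(\left(-589 + 301070\right) + \left(314358 - 455928\right)\right) = \left(-935624 - \frac{9121}{2}\right) \left(300481 - 141570\right) = \left(- \frac{1880369}{2}\right) 158911 = - \frac{298811318159}{2}$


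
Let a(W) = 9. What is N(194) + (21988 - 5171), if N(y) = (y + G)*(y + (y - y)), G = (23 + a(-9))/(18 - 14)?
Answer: 56005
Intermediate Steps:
G = 8 (G = (23 + 9)/(18 - 14) = 32/4 = 32*(¼) = 8)
N(y) = y*(8 + y) (N(y) = (y + 8)*(y + (y - y)) = (8 + y)*(y + 0) = (8 + y)*y = y*(8 + y))
N(194) + (21988 - 5171) = 194*(8 + 194) + (21988 - 5171) = 194*202 + 16817 = 39188 + 16817 = 56005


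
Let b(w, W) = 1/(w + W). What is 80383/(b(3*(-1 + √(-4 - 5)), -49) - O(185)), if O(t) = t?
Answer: -4602167899/10592874 + 80383*I/10592874 ≈ -434.46 + 0.0075884*I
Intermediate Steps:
b(w, W) = 1/(W + w)
80383/(b(3*(-1 + √(-4 - 5)), -49) - O(185)) = 80383/(1/(-49 + 3*(-1 + √(-4 - 5))) - 1*185) = 80383/(1/(-49 + 3*(-1 + √(-9))) - 185) = 80383/(1/(-49 + 3*(-1 + 3*I)) - 185) = 80383/(1/(-49 + (-3 + 9*I)) - 185) = 80383/(1/(-52 + 9*I) - 185) = 80383/((-52 - 9*I)/2785 - 185) = 80383/(-185 + (-52 - 9*I)/2785)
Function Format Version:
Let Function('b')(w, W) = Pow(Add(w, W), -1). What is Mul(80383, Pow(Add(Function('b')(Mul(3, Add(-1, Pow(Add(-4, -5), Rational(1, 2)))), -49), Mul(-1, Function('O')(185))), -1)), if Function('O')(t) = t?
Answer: Add(Rational(-4602167899, 10592874), Mul(Rational(80383, 10592874), I)) ≈ Add(-434.46, Mul(0.0075884, I))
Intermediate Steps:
Function('b')(w, W) = Pow(Add(W, w), -1)
Mul(80383, Pow(Add(Function('b')(Mul(3, Add(-1, Pow(Add(-4, -5), Rational(1, 2)))), -49), Mul(-1, Function('O')(185))), -1)) = Mul(80383, Pow(Add(Pow(Add(-49, Mul(3, Add(-1, Pow(Add(-4, -5), Rational(1, 2))))), -1), Mul(-1, 185)), -1)) = Mul(80383, Pow(Add(Pow(Add(-49, Mul(3, Add(-1, Pow(-9, Rational(1, 2))))), -1), -185), -1)) = Mul(80383, Pow(Add(Pow(Add(-49, Mul(3, Add(-1, Mul(3, I)))), -1), -185), -1)) = Mul(80383, Pow(Add(Pow(Add(-49, Add(-3, Mul(9, I))), -1), -185), -1)) = Mul(80383, Pow(Add(Pow(Add(-52, Mul(9, I)), -1), -185), -1)) = Mul(80383, Pow(Add(Mul(Rational(1, 2785), Add(-52, Mul(-9, I))), -185), -1)) = Mul(80383, Pow(Add(-185, Mul(Rational(1, 2785), Add(-52, Mul(-9, I)))), -1))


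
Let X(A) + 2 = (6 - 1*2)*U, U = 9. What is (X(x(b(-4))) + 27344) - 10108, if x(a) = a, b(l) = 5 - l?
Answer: 17270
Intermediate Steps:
X(A) = 34 (X(A) = -2 + (6 - 1*2)*9 = -2 + (6 - 2)*9 = -2 + 4*9 = -2 + 36 = 34)
(X(x(b(-4))) + 27344) - 10108 = (34 + 27344) - 10108 = 27378 - 10108 = 17270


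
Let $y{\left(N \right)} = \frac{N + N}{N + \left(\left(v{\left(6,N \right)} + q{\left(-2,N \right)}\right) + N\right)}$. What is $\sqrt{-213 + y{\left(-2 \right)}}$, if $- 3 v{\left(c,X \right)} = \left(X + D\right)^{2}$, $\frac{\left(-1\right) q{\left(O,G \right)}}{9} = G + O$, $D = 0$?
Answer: $\frac{i \sqrt{112746}}{23} \approx 14.599 i$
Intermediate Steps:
$q{\left(O,G \right)} = - 9 G - 9 O$ ($q{\left(O,G \right)} = - 9 \left(G + O\right) = - 9 G - 9 O$)
$v{\left(c,X \right)} = - \frac{X^{2}}{3}$ ($v{\left(c,X \right)} = - \frac{\left(X + 0\right)^{2}}{3} = - \frac{X^{2}}{3}$)
$y{\left(N \right)} = \frac{2 N}{18 - 7 N - \frac{N^{2}}{3}}$ ($y{\left(N \right)} = \frac{N + N}{N - \left(-18 + 8 N + \frac{N^{2}}{3}\right)} = \frac{2 N}{N - \left(-18 + 8 N + \frac{N^{2}}{3}\right)} = \frac{2 N}{18 - 7 N - \frac{N^{2}}{3}}$)
$\sqrt{-213 + y{\left(-2 \right)}} = \sqrt{-213 - - \frac{12}{-54 + \left(-2\right)^{2} + 21 \left(-2\right)}} = \sqrt{-213 - - \frac{12}{-54 + 4 - 42}} = \sqrt{-213 - - \frac{12}{-92}} = \sqrt{-213 - \left(-12\right) \left(- \frac{1}{92}\right)} = \sqrt{-213 - \frac{3}{23}} = \sqrt{- \frac{4902}{23}} = \frac{i \sqrt{112746}}{23}$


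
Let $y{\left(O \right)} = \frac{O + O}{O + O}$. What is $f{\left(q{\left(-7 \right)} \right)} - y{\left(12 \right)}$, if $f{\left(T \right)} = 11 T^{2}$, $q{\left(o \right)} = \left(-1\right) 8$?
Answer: $703$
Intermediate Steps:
$q{\left(o \right)} = -8$
$y{\left(O \right)} = 1$ ($y{\left(O \right)} = \frac{2 O}{2 O} = 2 O \frac{1}{2 O} = 1$)
$f{\left(q{\left(-7 \right)} \right)} - y{\left(12 \right)} = 11 \left(-8\right)^{2} - 1 = 11 \cdot 64 - 1 = 704 - 1 = 703$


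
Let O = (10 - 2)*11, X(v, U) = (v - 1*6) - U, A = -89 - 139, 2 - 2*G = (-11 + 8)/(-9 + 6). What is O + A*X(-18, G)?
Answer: 5674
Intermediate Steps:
G = 1/2 (G = 1 - (-11 + 8)/(2*(-9 + 6)) = 1 - (-3)/(2*(-3)) = 1 - (-3)*(-1)/(2*3) = 1 - 1/2*1 = 1 - 1/2 = 1/2 ≈ 0.50000)
A = -228
X(v, U) = -6 + v - U (X(v, U) = (v - 6) - U = (-6 + v) - U = -6 + v - U)
O = 88 (O = 8*11 = 88)
O + A*X(-18, G) = 88 - 228*(-6 - 18 - 1*1/2) = 88 - 228*(-6 - 18 - 1/2) = 88 - 228*(-49/2) = 88 + 5586 = 5674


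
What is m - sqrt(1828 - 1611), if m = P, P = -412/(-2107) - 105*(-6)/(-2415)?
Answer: -3166/48461 - sqrt(217) ≈ -14.796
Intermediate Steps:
P = -3166/48461 (P = -412*(-1/2107) + 630*(-1/2415) = 412/2107 - 6/23 = -3166/48461 ≈ -0.065331)
m = -3166/48461 ≈ -0.065331
m - sqrt(1828 - 1611) = -3166/48461 - sqrt(1828 - 1611) = -3166/48461 - sqrt(217)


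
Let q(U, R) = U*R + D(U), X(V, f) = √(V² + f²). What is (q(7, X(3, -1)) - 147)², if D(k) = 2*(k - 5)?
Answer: 20939 - 2002*√10 ≈ 14608.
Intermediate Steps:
D(k) = -10 + 2*k (D(k) = 2*(-5 + k) = -10 + 2*k)
q(U, R) = -10 + 2*U + R*U (q(U, R) = U*R + (-10 + 2*U) = R*U + (-10 + 2*U) = -10 + 2*U + R*U)
(q(7, X(3, -1)) - 147)² = ((-10 + 2*7 + √(3² + (-1)²)*7) - 147)² = ((-10 + 14 + √(9 + 1)*7) - 147)² = ((-10 + 14 + √10*7) - 147)² = ((-10 + 14 + 7*√10) - 147)² = ((4 + 7*√10) - 147)² = (-143 + 7*√10)²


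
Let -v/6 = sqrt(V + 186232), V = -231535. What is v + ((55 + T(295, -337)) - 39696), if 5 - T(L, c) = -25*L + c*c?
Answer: -145830 - 6*I*sqrt(45303) ≈ -1.4583e+5 - 1277.1*I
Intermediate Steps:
T(L, c) = 5 - c**2 + 25*L (T(L, c) = 5 - (-25*L + c*c) = 5 - (-25*L + c**2) = 5 - (c**2 - 25*L) = 5 + (-c**2 + 25*L) = 5 - c**2 + 25*L)
v = -6*I*sqrt(45303) (v = -6*sqrt(-231535 + 186232) = -6*I*sqrt(45303) ≈ -1277.1*I)
v + ((55 + T(295, -337)) - 39696) = -6*I*sqrt(45303) + ((55 + (5 - 1*(-337)**2 + 25*295)) - 39696) = -6*I*sqrt(45303) + ((55 + (5 - 1*113569 + 7375)) - 39696) = -6*I*sqrt(45303) + ((55 + (5 - 113569 + 7375)) - 39696) = -6*I*sqrt(45303) + ((55 - 106189) - 39696) = -6*I*sqrt(45303) + (-106134 - 39696) = -6*I*sqrt(45303) - 145830 = -145830 - 6*I*sqrt(45303)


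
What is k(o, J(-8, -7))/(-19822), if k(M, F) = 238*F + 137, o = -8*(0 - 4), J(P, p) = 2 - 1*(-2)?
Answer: -99/1802 ≈ -0.054939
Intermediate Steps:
J(P, p) = 4 (J(P, p) = 2 + 2 = 4)
o = 32 (o = -8*(-4) = 32)
k(M, F) = 137 + 238*F
k(o, J(-8, -7))/(-19822) = (137 + 238*4)/(-19822) = (137 + 952)*(-1/19822) = 1089*(-1/19822) = -99/1802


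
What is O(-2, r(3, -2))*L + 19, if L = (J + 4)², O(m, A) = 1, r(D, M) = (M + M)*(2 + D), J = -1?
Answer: 28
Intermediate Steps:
r(D, M) = 2*M*(2 + D) (r(D, M) = (2*M)*(2 + D) = 2*M*(2 + D))
L = 9 (L = (-1 + 4)² = 3² = 9)
O(-2, r(3, -2))*L + 19 = 1*9 + 19 = 9 + 19 = 28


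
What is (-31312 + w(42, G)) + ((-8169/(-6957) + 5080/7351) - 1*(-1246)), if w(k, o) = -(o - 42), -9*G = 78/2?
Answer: -511712529764/17046969 ≈ -30018.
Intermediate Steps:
G = -13/3 (G = -26/(3*2) = -⅑*39 = -13/3 ≈ -4.3333)
w(k, o) = 42 - o (w(k, o) = -(-42 + o) = 42 - o)
(-31312 + w(42, G)) + ((-8169/(-6957) + 5080/7351) - 1*(-1246)) = (-31312 + (42 - 1*(-13/3))) + ((-8169/(-6957) + 5080/7351) - 1*(-1246)) = (-31312 + (42 + 13/3)) + ((-8169*(-1/6957) + 5080*(1/7351)) + 1246) = (-31312 + 139/3) + ((2723/2319 + 5080/7351) + 1246) = -93797/3 + (31797293/17046969 + 1246) = -93797/3 + 21272320667/17046969 = -511712529764/17046969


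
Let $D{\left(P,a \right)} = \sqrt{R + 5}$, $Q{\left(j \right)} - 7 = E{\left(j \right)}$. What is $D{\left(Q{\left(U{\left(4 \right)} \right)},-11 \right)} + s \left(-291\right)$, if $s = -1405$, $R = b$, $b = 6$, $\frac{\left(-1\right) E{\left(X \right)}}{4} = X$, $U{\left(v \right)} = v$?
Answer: $408855 + \sqrt{11} \approx 4.0886 \cdot 10^{5}$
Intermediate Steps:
$E{\left(X \right)} = - 4 X$
$R = 6$
$Q{\left(j \right)} = 7 - 4 j$
$D{\left(P,a \right)} = \sqrt{11}$ ($D{\left(P,a \right)} = \sqrt{6 + 5} = \sqrt{11}$)
$D{\left(Q{\left(U{\left(4 \right)} \right)},-11 \right)} + s \left(-291\right) = \sqrt{11} - -408855 = \sqrt{11} + 408855 = 408855 + \sqrt{11}$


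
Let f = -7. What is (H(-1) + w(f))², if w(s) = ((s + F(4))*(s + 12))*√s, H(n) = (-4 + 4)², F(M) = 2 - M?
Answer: -14175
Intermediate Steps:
H(n) = 0 (H(n) = 0² = 0)
w(s) = √s*(-2 + s)*(12 + s) (w(s) = ((s + (2 - 1*4))*(s + 12))*√s = ((s + (2 - 4))*(12 + s))*√s = ((s - 2)*(12 + s))*√s = ((-2 + s)*(12 + s))*√s = √s*(-2 + s)*(12 + s))
(H(-1) + w(f))² = (0 + √(-7)*(-24 + (-7)² + 10*(-7)))² = (0 + (I*√7)*(-24 + 49 - 70))² = (0 + (I*√7)*(-45))² = (0 - 45*I*√7)² = (-45*I*√7)² = -14175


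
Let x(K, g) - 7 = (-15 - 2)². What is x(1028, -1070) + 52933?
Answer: 53229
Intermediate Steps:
x(K, g) = 296 (x(K, g) = 7 + (-15 - 2)² = 7 + (-17)² = 7 + 289 = 296)
x(1028, -1070) + 52933 = 296 + 52933 = 53229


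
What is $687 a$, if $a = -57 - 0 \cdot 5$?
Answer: $-39159$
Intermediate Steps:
$a = -57$ ($a = -57 - 0 = -57 + 0 = -57$)
$687 a = 687 \left(-57\right) = -39159$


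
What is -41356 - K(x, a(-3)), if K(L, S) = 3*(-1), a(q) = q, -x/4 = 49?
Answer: -41353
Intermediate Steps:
x = -196 (x = -4*49 = -196)
K(L, S) = -3
-41356 - K(x, a(-3)) = -41356 - 1*(-3) = -41356 + 3 = -41353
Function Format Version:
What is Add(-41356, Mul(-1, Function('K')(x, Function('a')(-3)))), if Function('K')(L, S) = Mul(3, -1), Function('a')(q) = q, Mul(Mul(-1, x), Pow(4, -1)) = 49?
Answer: -41353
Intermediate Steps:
x = -196 (x = Mul(-4, 49) = -196)
Function('K')(L, S) = -3
Add(-41356, Mul(-1, Function('K')(x, Function('a')(-3)))) = Add(-41356, Mul(-1, -3)) = Add(-41356, 3) = -41353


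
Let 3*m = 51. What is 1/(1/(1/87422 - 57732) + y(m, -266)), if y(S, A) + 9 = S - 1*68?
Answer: -5047046903/302822901602 ≈ -0.016667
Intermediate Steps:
m = 17 (m = (⅓)*51 = 17)
y(S, A) = -77 + S (y(S, A) = -9 + (S - 1*68) = -9 + (S - 68) = -9 + (-68 + S) = -77 + S)
1/(1/(1/87422 - 57732) + y(m, -266)) = 1/(1/(1/87422 - 57732) + (-77 + 17)) = 1/(1/(1/87422 - 57732) - 60) = 1/(1/(-5047046903/87422) - 60) = 1/(-87422/5047046903 - 60) = 1/(-302822901602/5047046903) = -5047046903/302822901602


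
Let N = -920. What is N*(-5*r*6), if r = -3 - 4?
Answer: -193200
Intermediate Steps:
r = -7
N*(-5*r*6) = -920*(-5*(-7))*6 = -32200*6 = -920*210 = -193200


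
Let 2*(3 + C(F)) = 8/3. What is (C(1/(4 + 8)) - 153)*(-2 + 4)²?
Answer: -1856/3 ≈ -618.67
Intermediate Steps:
C(F) = -5/3 (C(F) = -3 + (8/3)/2 = -3 + (8*(⅓))/2 = -3 + (½)*(8/3) = -3 + 4/3 = -5/3)
(C(1/(4 + 8)) - 153)*(-2 + 4)² = (-5/3 - 153)*(-2 + 4)² = -464/3*2² = -464/3*4 = -1856/3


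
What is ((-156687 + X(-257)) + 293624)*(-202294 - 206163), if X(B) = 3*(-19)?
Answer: -55909594160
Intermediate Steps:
X(B) = -57
((-156687 + X(-257)) + 293624)*(-202294 - 206163) = ((-156687 - 57) + 293624)*(-202294 - 206163) = (-156744 + 293624)*(-408457) = 136880*(-408457) = -55909594160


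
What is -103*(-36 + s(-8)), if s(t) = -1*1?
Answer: 3811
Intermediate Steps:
s(t) = -1
-103*(-36 + s(-8)) = -103*(-36 - 1) = -103*(-37) = 3811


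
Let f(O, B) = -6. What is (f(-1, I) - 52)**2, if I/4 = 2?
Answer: 3364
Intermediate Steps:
I = 8 (I = 4*2 = 8)
(f(-1, I) - 52)**2 = (-6 - 52)**2 = (-58)**2 = 3364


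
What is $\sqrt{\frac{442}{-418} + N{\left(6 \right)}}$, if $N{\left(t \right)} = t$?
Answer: $\frac{\sqrt{215897}}{209} \approx 2.2232$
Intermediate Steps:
$\sqrt{\frac{442}{-418} + N{\left(6 \right)}} = \sqrt{\frac{442}{-418} + 6} = \sqrt{442 \left(- \frac{1}{418}\right) + 6} = \sqrt{- \frac{221}{209} + 6} = \sqrt{\frac{1033}{209}} = \frac{\sqrt{215897}}{209}$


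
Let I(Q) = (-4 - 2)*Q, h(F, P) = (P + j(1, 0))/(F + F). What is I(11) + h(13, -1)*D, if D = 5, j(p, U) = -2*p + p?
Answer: -863/13 ≈ -66.385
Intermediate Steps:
j(p, U) = -p
h(F, P) = (-1 + P)/(2*F) (h(F, P) = (P - 1*1)/(F + F) = (P - 1)/((2*F)) = (-1 + P)*(1/(2*F)) = (-1 + P)/(2*F))
I(Q) = -6*Q
I(11) + h(13, -1)*D = -6*11 + ((½)*(-1 - 1)/13)*5 = -66 + ((½)*(1/13)*(-2))*5 = -66 - 1/13*5 = -66 - 5/13 = -863/13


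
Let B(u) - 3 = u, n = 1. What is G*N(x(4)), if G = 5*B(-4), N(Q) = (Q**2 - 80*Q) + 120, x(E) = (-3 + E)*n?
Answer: -205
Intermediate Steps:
x(E) = -3 + E (x(E) = (-3 + E)*1 = -3 + E)
B(u) = 3 + u
N(Q) = 120 + Q**2 - 80*Q
G = -5 (G = 5*(3 - 4) = 5*(-1) = -5)
G*N(x(4)) = -5*(120 + (-3 + 4)**2 - 80*(-3 + 4)) = -5*(120 + 1**2 - 80*1) = -5*(120 + 1 - 80) = -5*41 = -205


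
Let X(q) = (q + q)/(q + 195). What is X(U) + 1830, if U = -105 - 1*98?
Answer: 7523/4 ≈ 1880.8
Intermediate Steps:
U = -203 (U = -105 - 98 = -203)
X(q) = 2*q/(195 + q) (X(q) = (2*q)/(195 + q) = 2*q/(195 + q))
X(U) + 1830 = 2*(-203)/(195 - 203) + 1830 = 2*(-203)/(-8) + 1830 = 2*(-203)*(-⅛) + 1830 = 203/4 + 1830 = 7523/4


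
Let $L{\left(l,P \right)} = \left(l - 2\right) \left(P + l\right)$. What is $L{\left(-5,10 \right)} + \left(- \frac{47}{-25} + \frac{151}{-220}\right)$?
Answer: $- \frac{37187}{1100} \approx -33.806$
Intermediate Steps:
$L{\left(l,P \right)} = \left(-2 + l\right) \left(P + l\right)$
$L{\left(-5,10 \right)} + \left(- \frac{47}{-25} + \frac{151}{-220}\right) = \left(\left(-5\right)^{2} - 20 - -10 + 10 \left(-5\right)\right) + \left(- \frac{47}{-25} + \frac{151}{-220}\right) = \left(25 - 20 + 10 - 50\right) + \left(\left(-47\right) \left(- \frac{1}{25}\right) + 151 \left(- \frac{1}{220}\right)\right) = -35 + \left(\frac{47}{25} - \frac{151}{220}\right) = -35 + \frac{1313}{1100} = - \frac{37187}{1100}$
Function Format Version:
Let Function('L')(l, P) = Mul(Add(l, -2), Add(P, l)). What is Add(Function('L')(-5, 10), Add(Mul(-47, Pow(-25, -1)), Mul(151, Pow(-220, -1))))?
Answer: Rational(-37187, 1100) ≈ -33.806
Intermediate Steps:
Function('L')(l, P) = Mul(Add(-2, l), Add(P, l))
Add(Function('L')(-5, 10), Add(Mul(-47, Pow(-25, -1)), Mul(151, Pow(-220, -1)))) = Add(Add(Pow(-5, 2), Mul(-2, 10), Mul(-2, -5), Mul(10, -5)), Add(Mul(-47, Pow(-25, -1)), Mul(151, Pow(-220, -1)))) = Add(Add(25, -20, 10, -50), Add(Mul(-47, Rational(-1, 25)), Mul(151, Rational(-1, 220)))) = Add(-35, Add(Rational(47, 25), Rational(-151, 220))) = Add(-35, Rational(1313, 1100)) = Rational(-37187, 1100)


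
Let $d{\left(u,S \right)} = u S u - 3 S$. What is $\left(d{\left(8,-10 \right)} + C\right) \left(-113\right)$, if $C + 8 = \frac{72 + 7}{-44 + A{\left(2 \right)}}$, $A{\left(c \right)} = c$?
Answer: $\frac{2941955}{42} \approx 70047.0$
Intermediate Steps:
$d{\left(u,S \right)} = - 3 S + S u^{2}$ ($d{\left(u,S \right)} = S u u - 3 S = S u^{2} - 3 S = - 3 S + S u^{2}$)
$C = - \frac{415}{42}$ ($C = -8 + \frac{72 + 7}{-44 + 2} = -8 + \frac{79}{-42} = -8 + 79 \left(- \frac{1}{42}\right) = -8 - \frac{79}{42} = - \frac{415}{42} \approx -9.881$)
$\left(d{\left(8,-10 \right)} + C\right) \left(-113\right) = \left(- 10 \left(-3 + 8^{2}\right) - \frac{415}{42}\right) \left(-113\right) = \left(- 10 \left(-3 + 64\right) - \frac{415}{42}\right) \left(-113\right) = \left(\left(-10\right) 61 - \frac{415}{42}\right) \left(-113\right) = \left(-610 - \frac{415}{42}\right) \left(-113\right) = \left(- \frac{26035}{42}\right) \left(-113\right) = \frac{2941955}{42}$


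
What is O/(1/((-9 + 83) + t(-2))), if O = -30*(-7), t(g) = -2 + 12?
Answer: 17640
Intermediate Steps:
t(g) = 10
O = 210
O/(1/((-9 + 83) + t(-2))) = 210/(1/((-9 + 83) + 10)) = 210/(1/(74 + 10)) = 210/(1/84) = 210*84 = 17640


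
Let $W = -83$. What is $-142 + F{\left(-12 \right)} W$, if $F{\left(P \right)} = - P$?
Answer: $-1138$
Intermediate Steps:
$-142 + F{\left(-12 \right)} W = -142 + \left(-1\right) \left(-12\right) \left(-83\right) = -142 + 12 \left(-83\right) = -142 - 996 = -1138$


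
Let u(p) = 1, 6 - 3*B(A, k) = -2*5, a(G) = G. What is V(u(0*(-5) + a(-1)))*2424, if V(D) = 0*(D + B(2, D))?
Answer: 0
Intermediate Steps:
B(A, k) = 16/3 (B(A, k) = 2 - (-2)*5/3 = 2 - ⅓*(-10) = 2 + 10/3 = 16/3)
V(D) = 0 (V(D) = 0*(D + 16/3) = 0*(16/3 + D) = 0)
V(u(0*(-5) + a(-1)))*2424 = 0*2424 = 0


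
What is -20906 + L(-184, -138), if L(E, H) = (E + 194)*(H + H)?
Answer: -23666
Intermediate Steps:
L(E, H) = 2*H*(194 + E) (L(E, H) = (194 + E)*(2*H) = 2*H*(194 + E))
-20906 + L(-184, -138) = -20906 + 2*(-138)*(194 - 184) = -20906 + 2*(-138)*10 = -20906 - 2760 = -23666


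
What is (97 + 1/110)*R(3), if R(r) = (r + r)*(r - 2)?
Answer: 32013/55 ≈ 582.05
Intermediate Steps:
R(r) = 2*r*(-2 + r) (R(r) = (2*r)*(-2 + r) = 2*r*(-2 + r))
(97 + 1/110)*R(3) = (97 + 1/110)*(2*3*(-2 + 3)) = (97 + 1/110)*(2*3*1) = (10671/110)*6 = 32013/55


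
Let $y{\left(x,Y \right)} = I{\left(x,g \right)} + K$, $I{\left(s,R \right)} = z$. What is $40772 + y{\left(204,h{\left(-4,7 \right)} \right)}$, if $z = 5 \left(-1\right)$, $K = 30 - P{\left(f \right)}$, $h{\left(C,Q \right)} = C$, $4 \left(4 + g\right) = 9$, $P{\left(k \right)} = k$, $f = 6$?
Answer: $40791$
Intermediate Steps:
$g = - \frac{7}{4}$ ($g = -4 + \frac{1}{4} \cdot 9 = -4 + \frac{9}{4} = - \frac{7}{4} \approx -1.75$)
$K = 24$ ($K = 30 - 6 = 24$)
$z = -5$
$I{\left(s,R \right)} = -5$
$y{\left(x,Y \right)} = 19$ ($y{\left(x,Y \right)} = -5 + 24 = 19$)
$40772 + y{\left(204,h{\left(-4,7 \right)} \right)} = 40772 + 19 = 40791$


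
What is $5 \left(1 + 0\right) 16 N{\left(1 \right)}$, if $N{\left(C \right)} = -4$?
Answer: $-320$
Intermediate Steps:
$5 \left(1 + 0\right) 16 N{\left(1 \right)} = 5 \left(1 + 0\right) 16 \left(-4\right) = 5 \cdot 1 \cdot 16 \left(-4\right) = 5 \cdot 16 \left(-4\right) = 80 \left(-4\right) = -320$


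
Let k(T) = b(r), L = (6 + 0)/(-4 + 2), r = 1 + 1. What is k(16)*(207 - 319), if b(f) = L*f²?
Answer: 1344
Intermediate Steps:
r = 2
L = -3 (L = 6/(-2) = 6*(-½) = -3)
b(f) = -3*f²
k(T) = -12 (k(T) = -3*2² = -3*4 = -12)
k(16)*(207 - 319) = -12*(207 - 319) = -12*(-112) = 1344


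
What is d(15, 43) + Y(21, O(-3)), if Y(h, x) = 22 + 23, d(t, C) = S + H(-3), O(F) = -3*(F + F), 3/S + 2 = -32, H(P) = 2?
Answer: 1595/34 ≈ 46.912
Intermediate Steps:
S = -3/34 (S = 3/(-2 - 32) = 3/(-34) = 3*(-1/34) = -3/34 ≈ -0.088235)
O(F) = -6*F
d(t, C) = 65/34 (d(t, C) = -3/34 + 2 = 65/34)
Y(h, x) = 45
d(15, 43) + Y(21, O(-3)) = 65/34 + 45 = 1595/34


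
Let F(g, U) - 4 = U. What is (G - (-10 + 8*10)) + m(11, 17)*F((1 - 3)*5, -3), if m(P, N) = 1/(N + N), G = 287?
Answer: 7379/34 ≈ 217.03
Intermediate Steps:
F(g, U) = 4 + U
m(P, N) = 1/(2*N)
(G - (-10 + 8*10)) + m(11, 17)*F((1 - 3)*5, -3) = (287 - (-10 + 8*10)) + ((1/2)/17)*(4 - 3) = (287 - (-10 + 80)) + ((1/2)*(1/17))*1 = (287 - 1*70) + (1/34)*1 = (287 - 70) + 1/34 = 217 + 1/34 = 7379/34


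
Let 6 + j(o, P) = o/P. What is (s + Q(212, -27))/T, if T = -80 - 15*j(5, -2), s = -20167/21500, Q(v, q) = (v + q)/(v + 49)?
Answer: -29909/6198750 ≈ -0.0048250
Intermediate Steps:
j(o, P) = -6 + o/P
Q(v, q) = (q + v)/(49 + v)
s = -469/500 (s = -20167*1/21500 = -469/500 ≈ -0.93800)
T = 95/2 (T = -80 - 15*(-6 + 5/(-2)) = -80 - 15*(-6 + 5*(-½)) = -80 - 15*(-6 - 5/2) = -80 - 15*(-17/2) = -80 + 255/2 = 95/2 ≈ 47.500)
(s + Q(212, -27))/T = (-469/500 + (-27 + 212)/(49 + 212))/(95/2) = (-469/500 + 185/261)*(2/95) = -29909/130500*2/95 = -29909/6198750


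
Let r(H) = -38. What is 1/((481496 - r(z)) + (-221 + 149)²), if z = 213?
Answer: 1/486718 ≈ 2.0546e-6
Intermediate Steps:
1/((481496 - r(z)) + (-221 + 149)²) = 1/((481496 - 1*(-38)) + (-221 + 149)²) = 1/((481496 + 38) + (-72)²) = 1/(481534 + 5184) = 1/486718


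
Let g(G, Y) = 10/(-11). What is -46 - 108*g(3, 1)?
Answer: 574/11 ≈ 52.182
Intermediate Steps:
g(G, Y) = -10/11 (g(G, Y) = 10*(-1/11) = -10/11)
-46 - 108*g(3, 1) = -46 - 108*(-10/11) = -46 + 1080/11 = 574/11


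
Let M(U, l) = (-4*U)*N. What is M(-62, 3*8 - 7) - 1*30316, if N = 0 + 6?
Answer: -28828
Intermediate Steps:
N = 6
M(U, l) = -24*U (M(U, l) = -4*U*6 = -24*U)
M(-62, 3*8 - 7) - 1*30316 = -24*(-62) - 1*30316 = 1488 - 30316 = -28828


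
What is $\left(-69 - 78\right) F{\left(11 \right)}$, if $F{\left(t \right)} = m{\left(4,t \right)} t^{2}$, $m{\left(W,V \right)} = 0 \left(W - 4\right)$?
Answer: $0$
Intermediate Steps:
$m{\left(W,V \right)} = 0$ ($m{\left(W,V \right)} = 0 \left(-4 + W\right) = 0$)
$F{\left(t \right)} = 0$ ($F{\left(t \right)} = 0 t^{2} = 0$)
$\left(-69 - 78\right) F{\left(11 \right)} = \left(-69 - 78\right) 0 = \left(-147\right) 0 = 0$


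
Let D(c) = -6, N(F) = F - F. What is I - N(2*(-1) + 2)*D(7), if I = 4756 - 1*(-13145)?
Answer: 17901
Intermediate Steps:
N(F) = 0
I = 17901 (I = 4756 + 13145 = 17901)
I - N(2*(-1) + 2)*D(7) = 17901 - 0*(-6) = 17901 - 1*0 = 17901 + 0 = 17901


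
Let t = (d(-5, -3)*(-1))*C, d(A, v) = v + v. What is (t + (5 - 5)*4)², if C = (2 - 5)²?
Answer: 2916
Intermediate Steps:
C = 9 (C = (-3)² = 9)
d(A, v) = 2*v
t = 54 (t = ((2*(-3))*(-1))*9 = -6*(-1)*9 = 6*9 = 54)
(t + (5 - 5)*4)² = (54 + (5 - 5)*4)² = (54 + 0*4)² = (54 + 0)² = 54² = 2916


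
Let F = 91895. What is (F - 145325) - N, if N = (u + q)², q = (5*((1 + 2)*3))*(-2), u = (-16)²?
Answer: -80986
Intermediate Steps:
u = 256
q = -90 (q = (5*(3*3))*(-2) = (5*9)*(-2) = 45*(-2) = -90)
N = 27556 (N = (256 - 90)² = 166² = 27556)
(F - 145325) - N = (91895 - 145325) - 1*27556 = -53430 - 27556 = -80986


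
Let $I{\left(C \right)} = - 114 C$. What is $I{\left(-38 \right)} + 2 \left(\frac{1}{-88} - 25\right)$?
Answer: $\frac{188407}{44} \approx 4282.0$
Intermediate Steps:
$I{\left(-38 \right)} + 2 \left(\frac{1}{-88} - 25\right) = \left(-114\right) \left(-38\right) + 2 \left(\frac{1}{-88} - 25\right) = 4332 + 2 \left(- \frac{1}{88} - 25\right) = 4332 + 2 \left(- \frac{2201}{88}\right) = 4332 - \frac{2201}{44} = \frac{188407}{44}$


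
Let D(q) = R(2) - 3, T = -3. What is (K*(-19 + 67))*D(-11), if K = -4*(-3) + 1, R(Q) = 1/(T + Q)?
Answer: -2496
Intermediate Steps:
R(Q) = 1/(-3 + Q)
K = 13 (K = 12 + 1 = 13)
D(q) = -4 (D(q) = 1/(-3 + 2) - 3 = 1/(-1) - 3 = -1 - 3 = -4)
(K*(-19 + 67))*D(-11) = (13*(-19 + 67))*(-4) = (13*48)*(-4) = 624*(-4) = -2496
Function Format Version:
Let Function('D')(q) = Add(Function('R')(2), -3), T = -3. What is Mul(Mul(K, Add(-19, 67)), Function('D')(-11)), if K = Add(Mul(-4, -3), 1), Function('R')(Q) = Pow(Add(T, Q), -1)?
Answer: -2496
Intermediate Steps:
Function('R')(Q) = Pow(Add(-3, Q), -1)
K = 13 (K = Add(12, 1) = 13)
Function('D')(q) = -4 (Function('D')(q) = Add(Pow(Add(-3, 2), -1), -3) = Add(Pow(-1, -1), -3) = Add(-1, -3) = -4)
Mul(Mul(K, Add(-19, 67)), Function('D')(-11)) = Mul(Mul(13, Add(-19, 67)), -4) = Mul(Mul(13, 48), -4) = Mul(624, -4) = -2496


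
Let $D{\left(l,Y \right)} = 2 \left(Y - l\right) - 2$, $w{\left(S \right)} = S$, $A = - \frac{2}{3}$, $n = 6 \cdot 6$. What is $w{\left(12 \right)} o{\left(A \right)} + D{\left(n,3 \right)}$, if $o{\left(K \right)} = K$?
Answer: $-76$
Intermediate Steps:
$n = 36$
$A = - \frac{2}{3}$ ($A = \left(-2\right) \frac{1}{3} = - \frac{2}{3} \approx -0.66667$)
$D{\left(l,Y \right)} = -2 - 2 l + 2 Y$ ($D{\left(l,Y \right)} = \left(- 2 l + 2 Y\right) - 2 = -2 - 2 l + 2 Y$)
$w{\left(12 \right)} o{\left(A \right)} + D{\left(n,3 \right)} = 12 \left(- \frac{2}{3}\right) - 68 = -8 - 68 = -76$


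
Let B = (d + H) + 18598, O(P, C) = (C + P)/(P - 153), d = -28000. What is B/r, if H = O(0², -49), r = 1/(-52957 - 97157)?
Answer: 71977511366/51 ≈ 1.4113e+9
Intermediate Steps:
r = -1/150114 (r = 1/(-150114) = -1/150114 ≈ -6.6616e-6)
O(P, C) = (C + P)/(-153 + P)
H = 49/153 (H = (-49 + 0²)/(-153 + 0²) = (-49 + 0)/(-153 + 0) = -49/(-153) = -1/153*(-49) = 49/153 ≈ 0.32026)
B = -1438457/153 (B = (-28000 + 49/153) + 18598 = -4283951/153 + 18598 = -1438457/153 ≈ -9401.7)
B/r = -1438457/(153*(-1/150114)) = -1438457/153*(-150114) = 71977511366/51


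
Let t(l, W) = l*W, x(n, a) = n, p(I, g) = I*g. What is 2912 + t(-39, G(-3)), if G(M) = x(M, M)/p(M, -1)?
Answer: 2951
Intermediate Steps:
G(M) = -1 (G(M) = M/((M*(-1))) = M/((-M)) = M*(-1/M) = -1)
t(l, W) = W*l
2912 + t(-39, G(-3)) = 2912 - 1*(-39) = 2912 + 39 = 2951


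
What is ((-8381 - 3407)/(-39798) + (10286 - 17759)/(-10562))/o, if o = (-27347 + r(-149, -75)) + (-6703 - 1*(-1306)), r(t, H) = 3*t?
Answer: -210957655/6975859942458 ≈ -3.0241e-5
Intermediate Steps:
o = -33191 (o = (-27347 + 3*(-149)) + (-6703 - 1*(-1306)) = (-27347 - 447) + (-6703 + 1306) = -27794 - 5397 = -33191)
((-8381 - 3407)/(-39798) + (10286 - 17759)/(-10562))/o = ((-8381 - 3407)/(-39798) + (10286 - 17759)/(-10562))/(-33191) = (-11788*(-1/39798) - 7473*(-1/10562))*(-1/33191) = (5894/19899 + 7473/10562)*(-1/33191) = (210957655/210173238)*(-1/33191) = -210957655/6975859942458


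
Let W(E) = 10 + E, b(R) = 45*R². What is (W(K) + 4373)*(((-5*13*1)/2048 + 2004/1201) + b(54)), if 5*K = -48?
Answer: 7057771855234629/12298240 ≈ 5.7388e+8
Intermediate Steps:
K = -48/5 (K = (⅕)*(-48) = -48/5 ≈ -9.6000)
(W(K) + 4373)*(((-5*13*1)/2048 + 2004/1201) + b(54)) = ((10 - 48/5) + 4373)*(((-5*13*1)/2048 + 2004/1201) + 45*54²) = (⅖ + 4373)*((-65*1*(1/2048) + 2004*(1/1201)) + 45*2916) = 21867*((-65*1/2048 + 2004/1201) + 131220)/5 = 21867*((-65/2048 + 2004/1201) + 131220)/5 = 21867*(4026127/2459648 + 131220)/5 = (21867/5)*(322759036687/2459648) = 7057771855234629/12298240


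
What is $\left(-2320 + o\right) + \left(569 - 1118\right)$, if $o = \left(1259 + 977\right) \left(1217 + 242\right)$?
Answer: $3259455$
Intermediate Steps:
$o = 3262324$ ($o = 2236 \cdot 1459 = 3262324$)
$\left(-2320 + o\right) + \left(569 - 1118\right) = \left(-2320 + 3262324\right) + \left(569 - 1118\right) = 3260004 + \left(569 - 1118\right) = 3260004 - 549 = 3259455$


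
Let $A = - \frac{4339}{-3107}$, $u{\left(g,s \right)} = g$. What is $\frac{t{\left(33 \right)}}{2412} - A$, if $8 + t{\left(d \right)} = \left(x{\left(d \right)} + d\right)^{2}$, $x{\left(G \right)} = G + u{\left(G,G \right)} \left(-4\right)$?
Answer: $\frac{760892}{1873521} \approx 0.40613$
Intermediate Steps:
$x{\left(G \right)} = - 3 G$ ($x{\left(G \right)} = G + G \left(-4\right) = G - 4 G = - 3 G$)
$A = \frac{4339}{3107}$ ($A = \left(-4339\right) \left(- \frac{1}{3107}\right) = \frac{4339}{3107} \approx 1.3965$)
$t{\left(d \right)} = -8 + 4 d^{2}$ ($t{\left(d \right)} = -8 + \left(- 3 d + d\right)^{2} = -8 + \left(- 2 d\right)^{2} = -8 + 4 d^{2}$)
$\frac{t{\left(33 \right)}}{2412} - A = \frac{-8 + 4 \cdot 33^{2}}{2412} - \frac{4339}{3107} = \left(-8 + 4 \cdot 1089\right) \frac{1}{2412} - \frac{4339}{3107} = \left(-8 + 4356\right) \frac{1}{2412} - \frac{4339}{3107} = 4348 \cdot \frac{1}{2412} - \frac{4339}{3107} = \frac{1087}{603} - \frac{4339}{3107} = \frac{760892}{1873521}$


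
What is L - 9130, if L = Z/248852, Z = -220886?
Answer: -1136119823/124426 ≈ -9130.9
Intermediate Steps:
L = -110443/124426 (L = -220886/248852 = -220886*1/248852 = -110443/124426 ≈ -0.88762)
L - 9130 = -110443/124426 - 9130 = -1136119823/124426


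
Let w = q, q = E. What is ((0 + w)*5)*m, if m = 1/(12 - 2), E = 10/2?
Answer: 5/2 ≈ 2.5000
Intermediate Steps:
E = 5 (E = 10*(½) = 5)
q = 5
w = 5
m = ⅒ (m = 1/10 = ⅒ ≈ 0.10000)
((0 + w)*5)*m = ((0 + 5)*5)*(⅒) = (5*5)*(⅒) = 25*(⅒) = 5/2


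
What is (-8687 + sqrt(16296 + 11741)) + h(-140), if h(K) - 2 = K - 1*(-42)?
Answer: -8783 + 23*sqrt(53) ≈ -8615.6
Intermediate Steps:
h(K) = 44 + K (h(K) = 2 + (K - 1*(-42)) = 2 + (K + 42) = 2 + (42 + K) = 44 + K)
(-8687 + sqrt(16296 + 11741)) + h(-140) = (-8687 + sqrt(16296 + 11741)) + (44 - 140) = (-8687 + sqrt(28037)) - 96 = (-8687 + 23*sqrt(53)) - 96 = -8783 + 23*sqrt(53)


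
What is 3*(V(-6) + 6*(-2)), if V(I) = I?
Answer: -54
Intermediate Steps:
3*(V(-6) + 6*(-2)) = 3*(-6 + 6*(-2)) = 3*(-6 - 12) = 3*(-18) = -54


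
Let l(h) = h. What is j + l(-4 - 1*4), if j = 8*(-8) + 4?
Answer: -68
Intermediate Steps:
j = -60 (j = -64 + 4 = -60)
j + l(-4 - 1*4) = -60 + (-4 - 1*4) = -60 + (-4 - 4) = -60 - 8 = -68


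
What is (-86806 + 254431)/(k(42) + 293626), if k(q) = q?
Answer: 167625/293668 ≈ 0.57080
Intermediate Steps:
(-86806 + 254431)/(k(42) + 293626) = (-86806 + 254431)/(42 + 293626) = 167625/293668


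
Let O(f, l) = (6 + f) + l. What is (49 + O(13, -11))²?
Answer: 3249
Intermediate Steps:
O(f, l) = 6 + f + l
(49 + O(13, -11))² = (49 + (6 + 13 - 11))² = (49 + 8)² = 57² = 3249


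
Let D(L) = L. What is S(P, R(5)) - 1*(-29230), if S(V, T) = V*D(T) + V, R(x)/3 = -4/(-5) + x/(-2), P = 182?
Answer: 142419/5 ≈ 28484.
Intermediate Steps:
R(x) = 12/5 - 3*x/2 (R(x) = 3*(-4/(-5) + x/(-2)) = 3*(-4*(-1/5) + x*(-1/2)) = 3*(4/5 - x/2) = 12/5 - 3*x/2)
S(V, T) = V + T*V (S(V, T) = V*T + V = T*V + V = V + T*V)
S(P, R(5)) - 1*(-29230) = 182*(1 + (12/5 - 3/2*5)) - 1*(-29230) = 182*(1 + (12/5 - 15/2)) + 29230 = 182*(1 - 51/10) + 29230 = 182*(-41/10) + 29230 = -3731/5 + 29230 = 142419/5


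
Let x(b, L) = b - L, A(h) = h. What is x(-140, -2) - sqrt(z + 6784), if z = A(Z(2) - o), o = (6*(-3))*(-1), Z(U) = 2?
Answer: -138 - 12*sqrt(47) ≈ -220.27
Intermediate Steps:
o = 18 (o = -18*(-1) = 18)
z = -16 (z = 2 - 1*18 = 2 - 18 = -16)
x(-140, -2) - sqrt(z + 6784) = (-140 - 1*(-2)) - sqrt(-16 + 6784) = (-140 + 2) - sqrt(6768) = -138 - 12*sqrt(47)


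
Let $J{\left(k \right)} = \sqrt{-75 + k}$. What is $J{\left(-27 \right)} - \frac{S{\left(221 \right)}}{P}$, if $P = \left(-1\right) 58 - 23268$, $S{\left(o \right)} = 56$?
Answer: $\frac{28}{11663} + i \sqrt{102} \approx 0.0024008 + 10.1 i$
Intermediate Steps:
$P = -23326$ ($P = -58 - 23268 = -23326$)
$J{\left(-27 \right)} - \frac{S{\left(221 \right)}}{P} = \sqrt{-75 - 27} - \frac{56}{-23326} = \sqrt{-102} - 56 \left(- \frac{1}{23326}\right) = i \sqrt{102} - - \frac{28}{11663} = i \sqrt{102} + \frac{28}{11663} = \frac{28}{11663} + i \sqrt{102}$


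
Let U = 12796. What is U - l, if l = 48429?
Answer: -35633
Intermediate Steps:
U - l = 12796 - 1*48429 = 12796 - 48429 = -35633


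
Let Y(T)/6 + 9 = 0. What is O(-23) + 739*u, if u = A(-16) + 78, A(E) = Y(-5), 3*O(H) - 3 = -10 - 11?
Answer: 17730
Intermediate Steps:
O(H) = -6 (O(H) = 1 + (-10 - 11)/3 = 1 + (1/3)*(-21) = 1 - 7 = -6)
Y(T) = -54 (Y(T) = -54 + 6*0 = -54 + 0 = -54)
A(E) = -54
u = 24 (u = -54 + 78 = 24)
O(-23) + 739*u = -6 + 739*24 = -6 + 17736 = 17730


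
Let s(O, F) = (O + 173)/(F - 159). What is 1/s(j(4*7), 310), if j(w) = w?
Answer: 151/201 ≈ 0.75124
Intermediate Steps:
s(O, F) = (173 + O)/(-159 + F)
1/s(j(4*7), 310) = 1/((173 + 4*7)/(-159 + 310)) = 1/((173 + 28)/151) = 1/((1/151)*201) = 1/(201/151) = 151/201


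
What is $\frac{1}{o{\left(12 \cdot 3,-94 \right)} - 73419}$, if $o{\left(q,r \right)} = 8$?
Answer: $- \frac{1}{73411} \approx -1.3622 \cdot 10^{-5}$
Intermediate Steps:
$\frac{1}{o{\left(12 \cdot 3,-94 \right)} - 73419} = \frac{1}{8 - 73419} = \frac{1}{-73411} = - \frac{1}{73411}$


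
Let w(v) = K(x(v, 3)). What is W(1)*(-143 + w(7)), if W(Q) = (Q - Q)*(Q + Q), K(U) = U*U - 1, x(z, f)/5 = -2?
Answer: 0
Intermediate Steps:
x(z, f) = -10 (x(z, f) = 5*(-2) = -10)
K(U) = -1 + U² (K(U) = U² - 1 = -1 + U²)
w(v) = 99 (w(v) = -1 + (-10)² = -1 + 100 = 99)
W(Q) = 0 (W(Q) = 0*(2*Q) = 0)
W(1)*(-143 + w(7)) = 0*(-143 + 99) = 0*(-44) = 0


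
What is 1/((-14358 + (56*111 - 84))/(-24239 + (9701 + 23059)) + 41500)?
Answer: 8521/353613274 ≈ 2.4097e-5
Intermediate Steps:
1/((-14358 + (56*111 - 84))/(-24239 + (9701 + 23059)) + 41500) = 1/((-14358 + (6216 - 84))/(-24239 + 32760) + 41500) = 1/((-14358 + 6132)/8521 + 41500) = 1/(-8226*1/8521 + 41500) = 1/(-8226/8521 + 41500) = 1/(353613274/8521) = 8521/353613274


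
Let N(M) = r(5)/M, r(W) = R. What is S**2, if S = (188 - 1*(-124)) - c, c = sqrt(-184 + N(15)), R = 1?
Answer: (4680 - I*sqrt(41385))**2/225 ≈ 97160.0 - 8462.8*I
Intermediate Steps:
r(W) = 1
N(M) = 1/M
c = I*sqrt(41385)/15 (c = sqrt(-184 + 1/15) = sqrt(-2759/15) = I*sqrt(41385)/15 ≈ 13.562*I)
S = 312 - I*sqrt(41385)/15 (S = (188 - 1*(-124)) - I*sqrt(41385)/15 = (188 + 124) - I*sqrt(41385)/15 = 312 - I*sqrt(41385)/15 ≈ 312.0 - 13.562*I)
S**2 = (312 - I*sqrt(41385)/15)**2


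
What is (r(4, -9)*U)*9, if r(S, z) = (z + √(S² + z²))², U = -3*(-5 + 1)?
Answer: 19224 - 1944*√97 ≈ 77.820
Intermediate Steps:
U = 12 (U = -3*(-4) = 12)
(r(4, -9)*U)*9 = ((-9 + √(4² + (-9)²))²*12)*9 = ((-9 + √(16 + 81))²*12)*9 = ((-9 + √97)²*12)*9 = (12*(-9 + √97)²)*9 = 108*(-9 + √97)²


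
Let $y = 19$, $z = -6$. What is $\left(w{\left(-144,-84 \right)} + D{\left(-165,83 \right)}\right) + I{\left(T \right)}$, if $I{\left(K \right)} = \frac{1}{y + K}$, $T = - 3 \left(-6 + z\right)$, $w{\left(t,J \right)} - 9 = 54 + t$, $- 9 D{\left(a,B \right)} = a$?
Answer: $- \frac{10337}{165} \approx -62.648$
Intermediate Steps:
$D{\left(a,B \right)} = - \frac{a}{9}$
$w{\left(t,J \right)} = 63 + t$ ($w{\left(t,J \right)} = 9 + \left(54 + t\right) = 63 + t$)
$T = 36$ ($T = - 3 \left(-6 - 6\right) = \left(-3\right) \left(-12\right) = 36$)
$I{\left(K \right)} = \frac{1}{19 + K}$
$\left(w{\left(-144,-84 \right)} + D{\left(-165,83 \right)}\right) + I{\left(T \right)} = \left(\left(63 - 144\right) - - \frac{55}{3}\right) + \frac{1}{19 + 36} = \left(-81 + \frac{55}{3}\right) + \frac{1}{55} = - \frac{188}{3} + \frac{1}{55} = - \frac{10337}{165}$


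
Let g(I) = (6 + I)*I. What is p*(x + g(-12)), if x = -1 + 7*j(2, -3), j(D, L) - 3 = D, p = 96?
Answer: 10176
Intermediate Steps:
j(D, L) = 3 + D
g(I) = I*(6 + I)
x = 34 (x = -1 + 7*(3 + 2) = -1 + 7*5 = -1 + 35 = 34)
p*(x + g(-12)) = 96*(34 - 12*(6 - 12)) = 96*(34 - 12*(-6)) = 96*(34 + 72) = 96*106 = 10176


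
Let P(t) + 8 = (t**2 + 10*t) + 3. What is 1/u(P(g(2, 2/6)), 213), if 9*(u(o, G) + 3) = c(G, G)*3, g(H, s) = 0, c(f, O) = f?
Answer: 1/68 ≈ 0.014706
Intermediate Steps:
P(t) = -5 + t**2 + 10*t (P(t) = -8 + ((t**2 + 10*t) + 3) = -8 + (3 + t**2 + 10*t) = -5 + t**2 + 10*t)
u(o, G) = -3 + G/3 (u(o, G) = -3 + (G*3)/9 = -3 + (3*G)/9 = -3 + G/3)
1/u(P(g(2, 2/6)), 213) = 1/(-3 + (1/3)*213) = 1/(-3 + 71) = 1/68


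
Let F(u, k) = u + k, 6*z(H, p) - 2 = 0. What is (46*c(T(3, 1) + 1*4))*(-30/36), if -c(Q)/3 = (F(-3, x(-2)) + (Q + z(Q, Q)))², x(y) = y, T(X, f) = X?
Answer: 5635/9 ≈ 626.11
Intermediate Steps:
z(H, p) = ⅓ (z(H, p) = ⅓ + (⅙)*0 = ⅓ + 0 = ⅓)
F(u, k) = k + u
c(Q) = -3*(-14/3 + Q)² (c(Q) = -3*((-2 - 3) + (Q + ⅓))² = -3*(-5 + (⅓ + Q))² = -3*(-14/3 + Q)²)
(46*c(T(3, 1) + 1*4))*(-30/36) = (46*(-(-14 + 3*(3 + 1*4))²/3))*(-30/36) = (46*(-(-14 + 3*(3 + 4))²/3))*(-30*1/36) = (46*(-(-14 + 3*7)²/3))*(-⅚) = (46*(-(-14 + 21)²/3))*(-⅚) = (46*(-⅓*7²))*(-⅚) = (46*(-⅓*49))*(-⅚) = (46*(-49/3))*(-⅚) = -2254/3*(-⅚) = 5635/9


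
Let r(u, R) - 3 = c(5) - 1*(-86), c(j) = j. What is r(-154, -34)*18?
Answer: 1692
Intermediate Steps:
r(u, R) = 94 (r(u, R) = 3 + (5 - 1*(-86)) = 3 + (5 + 86) = 3 + 91 = 94)
r(-154, -34)*18 = 94*18 = 1692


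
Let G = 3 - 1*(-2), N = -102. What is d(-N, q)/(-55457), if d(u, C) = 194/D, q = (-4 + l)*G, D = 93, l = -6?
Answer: -194/5157501 ≈ -3.7615e-5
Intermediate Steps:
G = 5 (G = 3 + 2 = 5)
q = -50 (q = (-4 - 6)*5 = -10*5 = -50)
d(u, C) = 194/93
d(-N, q)/(-55457) = (194/93)/(-55457) = (194/93)*(-1/55457) = -194/5157501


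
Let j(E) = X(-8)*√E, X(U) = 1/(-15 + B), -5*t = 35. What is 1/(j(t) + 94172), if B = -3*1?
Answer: 30511728/2873350449223 + 18*I*√7/2873350449223 ≈ 1.0619e-5 + 1.6574e-11*I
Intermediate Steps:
t = -7 (t = -⅕*35 = -7)
B = -3
X(U) = -1/18 (X(U) = 1/(-15 - 3) = 1/(-18) = -1/18)
j(E) = -√E/18
1/(j(t) + 94172) = 1/(-I*√7/18 + 94172) = 1/(94172 - I*√7/18)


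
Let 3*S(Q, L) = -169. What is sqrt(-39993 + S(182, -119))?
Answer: 14*I*sqrt(1839)/3 ≈ 200.12*I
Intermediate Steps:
S(Q, L) = -169/3 (S(Q, L) = (1/3)*(-169) = -169/3)
sqrt(-39993 + S(182, -119)) = sqrt(-39993 - 169/3) = sqrt(-120148/3) = 14*I*sqrt(1839)/3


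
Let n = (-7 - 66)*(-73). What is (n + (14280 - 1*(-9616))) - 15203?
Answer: 14022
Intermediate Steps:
n = 5329 (n = -73*(-73) = 5329)
(n + (14280 - 1*(-9616))) - 15203 = (5329 + (14280 - 1*(-9616))) - 15203 = (5329 + (14280 + 9616)) - 15203 = (5329 + 23896) - 15203 = 29225 - 15203 = 14022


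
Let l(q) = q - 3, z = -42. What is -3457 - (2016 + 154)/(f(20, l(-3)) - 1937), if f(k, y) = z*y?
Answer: -1164575/337 ≈ -3455.7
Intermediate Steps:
l(q) = -3 + q
f(k, y) = -42*y
-3457 - (2016 + 154)/(f(20, l(-3)) - 1937) = -3457 - (2016 + 154)/(-42*(-3 - 3) - 1937) = -3457 - 2170/(-42*(-6) - 1937) = -3457 - 2170/(252 - 1937) = -3457 - 2170/(-1685) = -3457 - 2170*(-1)/1685 = -3457 - 1*(-434/337) = -3457 + 434/337 = -1164575/337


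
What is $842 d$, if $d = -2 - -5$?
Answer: $2526$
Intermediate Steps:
$d = 3$ ($d = -2 + 5 = 3$)
$842 d = 842 \cdot 3 = 2526$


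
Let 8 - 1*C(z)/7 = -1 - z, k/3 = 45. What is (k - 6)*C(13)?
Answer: 19866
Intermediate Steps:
k = 135 (k = 3*45 = 135)
C(z) = 63 + 7*z (C(z) = 56 - 7*(-1 - z) = 56 + (7 + 7*z) = 63 + 7*z)
(k - 6)*C(13) = (135 - 6)*(63 + 7*13) = 129*(63 + 91) = 129*154 = 19866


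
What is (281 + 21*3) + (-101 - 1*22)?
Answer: 221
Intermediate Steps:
(281 + 21*3) + (-101 - 1*22) = (281 + 63) + (-101 - 22) = 344 - 123 = 221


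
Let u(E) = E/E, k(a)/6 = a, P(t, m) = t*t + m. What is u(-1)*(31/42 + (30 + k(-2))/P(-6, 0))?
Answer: 26/21 ≈ 1.2381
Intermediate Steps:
P(t, m) = m + t² (P(t, m) = t² + m = m + t²)
k(a) = 6*a
u(E) = 1
u(-1)*(31/42 + (30 + k(-2))/P(-6, 0)) = 1*(31/42 + (30 + 6*(-2))/(0 + (-6)²)) = 1*(31*(1/42) + (30 - 12)/(0 + 36)) = 1*(31/42 + 18/36) = 1*(31/42 + 18*(1/36)) = 1*(31/42 + ½) = 1*(26/21) = 26/21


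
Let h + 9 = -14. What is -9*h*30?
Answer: 6210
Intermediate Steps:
h = -23 (h = -9 - 14 = -23)
-9*h*30 = -9*(-23)*30 = 207*30 = 6210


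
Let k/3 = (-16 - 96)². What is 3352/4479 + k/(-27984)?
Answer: -1557320/2611257 ≈ -0.59639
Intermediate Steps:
k = 37632 (k = 3*(-16 - 96)² = 3*(-112)² = 3*12544 = 37632)
3352/4479 + k/(-27984) = 3352/4479 + 37632/(-27984) = 3352*(1/4479) + 37632*(-1/27984) = 3352/4479 - 784/583 = -1557320/2611257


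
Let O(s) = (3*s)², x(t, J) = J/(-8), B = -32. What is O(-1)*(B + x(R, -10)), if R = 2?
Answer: -1107/4 ≈ -276.75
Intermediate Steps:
x(t, J) = -J/8 (x(t, J) = J*(-⅛) = -J/8)
O(s) = 9*s²
O(-1)*(B + x(R, -10)) = (9*(-1)²)*(-32 - ⅛*(-10)) = (9*1)*(-32 + 5/4) = 9*(-123/4) = -1107/4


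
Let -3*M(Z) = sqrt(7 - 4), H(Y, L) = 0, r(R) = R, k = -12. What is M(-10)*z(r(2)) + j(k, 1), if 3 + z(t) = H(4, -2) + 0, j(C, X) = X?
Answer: 1 + sqrt(3) ≈ 2.7321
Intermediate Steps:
M(Z) = -sqrt(3)/3 (M(Z) = -sqrt(7 - 4)/3 = -sqrt(3)/3)
z(t) = -3 (z(t) = -3 + (0 + 0) = -3 + 0 = -3)
M(-10)*z(r(2)) + j(k, 1) = -sqrt(3)/3*(-3) + 1 = sqrt(3) + 1 = 1 + sqrt(3)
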